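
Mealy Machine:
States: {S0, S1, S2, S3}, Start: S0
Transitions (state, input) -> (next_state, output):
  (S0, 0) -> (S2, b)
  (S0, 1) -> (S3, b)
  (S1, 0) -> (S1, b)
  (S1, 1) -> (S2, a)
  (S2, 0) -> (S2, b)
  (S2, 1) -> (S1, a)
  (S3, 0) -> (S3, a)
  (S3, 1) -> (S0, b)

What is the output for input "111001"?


Step-by-step:
  (S0, 1) -> (S3, b)
  (S3, 1) -> (S0, b)
  (S0, 1) -> (S3, b)
  (S3, 0) -> (S3, a)
  (S3, 0) -> (S3, a)
  (S3, 1) -> (S0, b)

"bbbaab"


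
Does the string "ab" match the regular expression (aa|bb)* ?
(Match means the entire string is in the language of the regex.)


|string| = 2; first = 'a'; last = 'b'

No, "ab" does not match (aa|bb)*


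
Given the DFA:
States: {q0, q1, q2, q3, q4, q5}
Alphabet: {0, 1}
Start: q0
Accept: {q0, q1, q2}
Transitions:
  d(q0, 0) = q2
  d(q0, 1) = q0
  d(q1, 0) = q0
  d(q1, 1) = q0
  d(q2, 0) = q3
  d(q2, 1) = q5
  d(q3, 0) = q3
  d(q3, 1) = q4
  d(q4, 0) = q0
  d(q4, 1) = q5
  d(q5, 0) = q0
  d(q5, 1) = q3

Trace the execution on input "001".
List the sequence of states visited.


Input: 001
d(q0, 0) = q2
d(q2, 0) = q3
d(q3, 1) = q4


q0 -> q2 -> q3 -> q4


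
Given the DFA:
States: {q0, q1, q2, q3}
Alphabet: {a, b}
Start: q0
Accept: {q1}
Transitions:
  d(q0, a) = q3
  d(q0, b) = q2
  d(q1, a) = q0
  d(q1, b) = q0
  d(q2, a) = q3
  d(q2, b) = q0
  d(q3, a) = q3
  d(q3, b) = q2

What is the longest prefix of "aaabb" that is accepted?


Run the DFA, marking each prefix where the state is accepting:
  "" -> q0 [reject]
  "a" -> q3 [reject]
  "aa" -> q3 [reject]
  "aaa" -> q3 [reject]
  "aaab" -> q2 [reject]
  "aaabb" -> q0 [reject]

No prefix is accepted


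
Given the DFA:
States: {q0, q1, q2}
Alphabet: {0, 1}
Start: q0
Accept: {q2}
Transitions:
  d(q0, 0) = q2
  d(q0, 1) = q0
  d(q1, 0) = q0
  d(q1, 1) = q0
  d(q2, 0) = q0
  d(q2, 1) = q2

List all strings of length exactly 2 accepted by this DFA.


All strings of length 2: 4 total
Accepted: 2

"01", "10"


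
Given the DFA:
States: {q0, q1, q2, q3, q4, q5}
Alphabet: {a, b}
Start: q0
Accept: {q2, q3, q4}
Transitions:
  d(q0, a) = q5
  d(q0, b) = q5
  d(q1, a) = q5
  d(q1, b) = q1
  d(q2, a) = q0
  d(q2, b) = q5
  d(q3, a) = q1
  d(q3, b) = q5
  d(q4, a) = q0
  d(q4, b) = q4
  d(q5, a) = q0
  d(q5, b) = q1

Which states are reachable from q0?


BFS from q0:
  layer 0: {q0}
  layer 1: {q5}
  layer 2: {q1}

{q0, q1, q5}


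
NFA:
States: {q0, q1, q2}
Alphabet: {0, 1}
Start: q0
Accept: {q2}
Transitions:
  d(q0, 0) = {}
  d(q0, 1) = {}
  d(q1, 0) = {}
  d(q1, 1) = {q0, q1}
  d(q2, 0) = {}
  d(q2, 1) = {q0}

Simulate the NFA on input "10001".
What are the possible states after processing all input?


Start: {q0}
  --1--> {}
  --0--> {}
  --0--> {}
  --0--> {}
  --1--> {}

{} (empty set, no valid transitions)


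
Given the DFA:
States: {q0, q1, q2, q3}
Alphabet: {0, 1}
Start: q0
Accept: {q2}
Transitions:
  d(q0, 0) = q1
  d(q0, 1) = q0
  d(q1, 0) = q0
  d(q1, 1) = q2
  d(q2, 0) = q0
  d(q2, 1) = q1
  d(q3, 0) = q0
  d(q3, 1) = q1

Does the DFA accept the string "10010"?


Trace: q0 -> q0 -> q1 -> q0 -> q0 -> q1
Final state: q1
Accept states: {q2}

No, rejected (final state q1 is not an accept state)


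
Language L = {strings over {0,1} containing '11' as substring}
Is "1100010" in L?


'11' occurs at index 0

Yes, "1100010" is in L


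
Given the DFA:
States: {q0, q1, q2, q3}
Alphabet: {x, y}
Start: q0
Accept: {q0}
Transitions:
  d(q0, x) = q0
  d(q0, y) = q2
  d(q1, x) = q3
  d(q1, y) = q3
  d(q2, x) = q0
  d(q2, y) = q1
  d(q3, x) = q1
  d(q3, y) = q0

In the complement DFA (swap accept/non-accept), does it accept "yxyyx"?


Trace: q0 -> q2 -> q0 -> q2 -> q1 -> q3
Final: q3
Original accept: {q0}
Complement: q3 is not in original accept

Yes, complement accepts (original rejects)


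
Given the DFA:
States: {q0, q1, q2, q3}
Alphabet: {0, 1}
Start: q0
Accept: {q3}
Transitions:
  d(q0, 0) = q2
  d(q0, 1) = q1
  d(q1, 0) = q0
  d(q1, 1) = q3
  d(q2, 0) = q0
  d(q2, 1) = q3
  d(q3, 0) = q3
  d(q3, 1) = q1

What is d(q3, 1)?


Looking up transition d(q3, 1)

q1


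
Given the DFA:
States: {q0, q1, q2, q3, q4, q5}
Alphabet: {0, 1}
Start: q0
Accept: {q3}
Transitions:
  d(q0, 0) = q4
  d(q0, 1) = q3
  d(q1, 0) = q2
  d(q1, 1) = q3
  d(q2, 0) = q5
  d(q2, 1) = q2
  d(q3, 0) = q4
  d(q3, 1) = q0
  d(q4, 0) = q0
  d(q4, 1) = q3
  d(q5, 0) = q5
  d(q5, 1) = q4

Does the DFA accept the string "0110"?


Trace: q0 -> q4 -> q3 -> q0 -> q4
Final state: q4
Accept states: {q3}

No, rejected (final state q4 is not an accept state)


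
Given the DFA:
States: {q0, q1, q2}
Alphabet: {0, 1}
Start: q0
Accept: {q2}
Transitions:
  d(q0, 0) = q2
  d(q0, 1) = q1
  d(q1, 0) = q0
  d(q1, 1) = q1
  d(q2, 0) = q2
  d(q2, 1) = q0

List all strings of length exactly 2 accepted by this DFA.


All strings of length 2: 4 total
Accepted: 1

"00"


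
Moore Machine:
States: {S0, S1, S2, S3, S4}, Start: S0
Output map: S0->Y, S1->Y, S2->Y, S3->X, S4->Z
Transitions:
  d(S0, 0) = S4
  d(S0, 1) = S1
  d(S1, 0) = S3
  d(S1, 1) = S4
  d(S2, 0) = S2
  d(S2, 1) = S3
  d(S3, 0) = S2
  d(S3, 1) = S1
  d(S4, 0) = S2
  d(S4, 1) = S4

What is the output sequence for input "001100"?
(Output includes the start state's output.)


Start: S0 (output Y)
  --0--> S4 (output Z)
  --0--> S2 (output Y)
  --1--> S3 (output X)
  --1--> S1 (output Y)
  --0--> S3 (output X)
  --0--> S2 (output Y)

"YZYXYXY"


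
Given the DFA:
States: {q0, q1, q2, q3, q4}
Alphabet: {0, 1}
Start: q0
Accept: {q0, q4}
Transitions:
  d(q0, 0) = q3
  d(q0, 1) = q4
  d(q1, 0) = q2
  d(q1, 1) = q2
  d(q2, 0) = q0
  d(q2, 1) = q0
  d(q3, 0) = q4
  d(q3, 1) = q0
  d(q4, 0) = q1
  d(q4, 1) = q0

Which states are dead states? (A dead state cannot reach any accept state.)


Forward reachability from each state:
  q0 -> reaches accept state q0 (live)
  q1 -> reaches accept state q0 (live)
  q2 -> reaches accept state q0 (live)
  q3 -> reaches accept state q0 (live)
  q4 -> reaches accept state q0 (live)

None (all states can reach an accept state)


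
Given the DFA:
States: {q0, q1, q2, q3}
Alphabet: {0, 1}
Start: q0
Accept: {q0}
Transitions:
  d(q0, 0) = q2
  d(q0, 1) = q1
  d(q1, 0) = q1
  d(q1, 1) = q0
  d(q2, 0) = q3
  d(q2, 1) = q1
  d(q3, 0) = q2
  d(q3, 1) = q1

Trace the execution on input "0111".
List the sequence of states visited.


Input: 0111
d(q0, 0) = q2
d(q2, 1) = q1
d(q1, 1) = q0
d(q0, 1) = q1


q0 -> q2 -> q1 -> q0 -> q1


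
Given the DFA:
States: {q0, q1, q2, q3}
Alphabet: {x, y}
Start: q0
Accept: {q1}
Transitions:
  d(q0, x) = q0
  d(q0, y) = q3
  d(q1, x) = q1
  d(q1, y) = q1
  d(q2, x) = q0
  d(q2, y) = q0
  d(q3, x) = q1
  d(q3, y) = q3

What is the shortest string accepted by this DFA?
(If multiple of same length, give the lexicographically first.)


BFS by string length (lex-first path to each state shown):
  len 0: q0<-""
  len 1: q0<-"x", q3<-"y"
  len 2: q0<-"xx", q1<-"yx", q3<-"xy"
Found accept state at length 2.

"yx"


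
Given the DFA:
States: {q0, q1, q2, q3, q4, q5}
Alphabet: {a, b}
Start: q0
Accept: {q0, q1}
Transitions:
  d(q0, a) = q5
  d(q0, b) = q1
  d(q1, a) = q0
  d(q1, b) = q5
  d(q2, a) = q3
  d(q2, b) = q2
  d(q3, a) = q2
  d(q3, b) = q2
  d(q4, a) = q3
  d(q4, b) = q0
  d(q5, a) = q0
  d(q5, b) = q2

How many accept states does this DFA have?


Accept states listed: {q0, q1}
Counting: q0(1) q1(2)

2


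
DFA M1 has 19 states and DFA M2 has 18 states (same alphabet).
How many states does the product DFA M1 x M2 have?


Product construction pairs every M1 state with every M2 state.
19 * 18 = 342

342


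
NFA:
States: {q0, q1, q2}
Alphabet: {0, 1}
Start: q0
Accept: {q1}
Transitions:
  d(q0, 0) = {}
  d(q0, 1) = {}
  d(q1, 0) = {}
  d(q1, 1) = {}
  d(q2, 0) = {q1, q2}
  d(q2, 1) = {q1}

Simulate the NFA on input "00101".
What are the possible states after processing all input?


Start: {q0}
  --0--> {}
  --0--> {}
  --1--> {}
  --0--> {}
  --1--> {}

{} (empty set, no valid transitions)


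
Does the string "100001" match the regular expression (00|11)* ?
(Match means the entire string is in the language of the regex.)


|string| = 6; first = '1'; last = '1'

No, "100001" does not match (00|11)*


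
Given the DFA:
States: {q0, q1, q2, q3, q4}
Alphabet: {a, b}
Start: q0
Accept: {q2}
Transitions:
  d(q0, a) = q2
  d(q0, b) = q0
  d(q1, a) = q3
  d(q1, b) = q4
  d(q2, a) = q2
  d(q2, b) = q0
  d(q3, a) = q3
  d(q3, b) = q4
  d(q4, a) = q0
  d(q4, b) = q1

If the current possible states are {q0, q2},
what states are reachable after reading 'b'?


Apply transition on 'b' from each current state:
  d(q0, b) = q0
  d(q2, b) = q0

{q0}


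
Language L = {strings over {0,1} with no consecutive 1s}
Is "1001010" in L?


'11' does not occur

Yes, "1001010" is in L


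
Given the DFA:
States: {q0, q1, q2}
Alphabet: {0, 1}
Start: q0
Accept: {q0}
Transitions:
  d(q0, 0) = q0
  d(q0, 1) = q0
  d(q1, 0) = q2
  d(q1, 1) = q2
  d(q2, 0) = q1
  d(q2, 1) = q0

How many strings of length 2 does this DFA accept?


Enumerating all length-2 strings:
  "00" -> q0 [accept]
  "01" -> q0 [accept]
  "10" -> q0 [accept]
  "11" -> q0 [accept]

4 out of 4


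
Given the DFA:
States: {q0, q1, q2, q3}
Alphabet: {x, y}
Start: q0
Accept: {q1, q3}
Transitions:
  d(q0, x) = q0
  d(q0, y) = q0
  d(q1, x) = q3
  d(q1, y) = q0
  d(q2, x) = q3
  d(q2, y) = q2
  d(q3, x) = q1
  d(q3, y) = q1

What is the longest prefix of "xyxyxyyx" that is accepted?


Run the DFA, marking each prefix where the state is accepting:
  "" -> q0 [reject]
  "x" -> q0 [reject]
  "xy" -> q0 [reject]
  "xyx" -> q0 [reject]
  "xyxy" -> q0 [reject]
  "xyxyx" -> q0 [reject]
  "xyxyxy" -> q0 [reject]
  "xyxyxyy" -> q0 [reject]
  "xyxyxyyx" -> q0 [reject]

No prefix is accepted


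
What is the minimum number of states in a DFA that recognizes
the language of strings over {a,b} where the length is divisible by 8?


States track (length) mod 8.
Need 8 states: one per remainder 0..7; accept = remainder 0.

8


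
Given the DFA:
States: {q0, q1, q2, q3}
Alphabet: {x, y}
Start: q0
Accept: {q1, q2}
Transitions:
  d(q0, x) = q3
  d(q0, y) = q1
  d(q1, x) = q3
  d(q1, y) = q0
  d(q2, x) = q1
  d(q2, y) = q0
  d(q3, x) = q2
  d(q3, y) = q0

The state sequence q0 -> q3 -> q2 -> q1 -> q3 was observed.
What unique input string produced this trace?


Trace back each transition to find the symbol:
  q0 --[x]--> q3
  q3 --[x]--> q2
  q2 --[x]--> q1
  q1 --[x]--> q3

"xxxx"


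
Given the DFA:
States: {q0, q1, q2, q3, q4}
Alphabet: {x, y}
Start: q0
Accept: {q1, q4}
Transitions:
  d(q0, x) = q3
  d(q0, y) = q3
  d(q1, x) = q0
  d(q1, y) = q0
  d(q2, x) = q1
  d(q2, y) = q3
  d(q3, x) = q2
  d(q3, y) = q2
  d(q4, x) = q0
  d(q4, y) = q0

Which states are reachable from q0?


BFS from q0:
  layer 0: {q0}
  layer 1: {q3}
  layer 2: {q2}
  layer 3: {q1}

{q0, q1, q2, q3}


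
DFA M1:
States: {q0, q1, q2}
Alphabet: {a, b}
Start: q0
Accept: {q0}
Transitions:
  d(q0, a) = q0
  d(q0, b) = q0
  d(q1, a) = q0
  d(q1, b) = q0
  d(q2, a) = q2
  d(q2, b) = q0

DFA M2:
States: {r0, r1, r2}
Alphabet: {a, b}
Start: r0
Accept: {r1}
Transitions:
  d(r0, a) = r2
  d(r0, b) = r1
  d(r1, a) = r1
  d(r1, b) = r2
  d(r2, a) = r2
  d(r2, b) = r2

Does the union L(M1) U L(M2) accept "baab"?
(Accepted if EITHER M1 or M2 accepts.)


M1: final=q0 accepted=True
M2: final=r2 accepted=False

Yes, union accepts


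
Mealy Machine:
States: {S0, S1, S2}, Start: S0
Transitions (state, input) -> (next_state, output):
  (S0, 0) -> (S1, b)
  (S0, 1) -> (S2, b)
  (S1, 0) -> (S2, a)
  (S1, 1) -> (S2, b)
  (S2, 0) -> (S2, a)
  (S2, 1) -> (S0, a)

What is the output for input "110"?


Step-by-step:
  (S0, 1) -> (S2, b)
  (S2, 1) -> (S0, a)
  (S0, 0) -> (S1, b)

"bab"


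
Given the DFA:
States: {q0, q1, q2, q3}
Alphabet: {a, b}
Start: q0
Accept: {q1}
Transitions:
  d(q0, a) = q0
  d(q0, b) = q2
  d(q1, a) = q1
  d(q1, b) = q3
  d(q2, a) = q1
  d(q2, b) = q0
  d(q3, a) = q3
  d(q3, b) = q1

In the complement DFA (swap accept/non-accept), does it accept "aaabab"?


Trace: q0 -> q0 -> q0 -> q0 -> q2 -> q1 -> q3
Final: q3
Original accept: {q1}
Complement: q3 is not in original accept

Yes, complement accepts (original rejects)


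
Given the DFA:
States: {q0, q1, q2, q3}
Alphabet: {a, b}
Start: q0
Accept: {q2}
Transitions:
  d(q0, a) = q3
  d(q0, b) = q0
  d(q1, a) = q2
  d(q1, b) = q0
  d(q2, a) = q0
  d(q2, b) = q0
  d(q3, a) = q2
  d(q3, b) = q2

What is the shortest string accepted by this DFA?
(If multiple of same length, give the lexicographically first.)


BFS by string length (lex-first path to each state shown):
  len 0: q0<-""
  len 1: q0<-"b", q3<-"a"
  len 2: q0<-"bb", q2<-"aa", q3<-"ba"
Found accept state at length 2.

"aa"


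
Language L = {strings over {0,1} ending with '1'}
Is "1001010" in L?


last symbol = '0'

No, "1001010" is not in L


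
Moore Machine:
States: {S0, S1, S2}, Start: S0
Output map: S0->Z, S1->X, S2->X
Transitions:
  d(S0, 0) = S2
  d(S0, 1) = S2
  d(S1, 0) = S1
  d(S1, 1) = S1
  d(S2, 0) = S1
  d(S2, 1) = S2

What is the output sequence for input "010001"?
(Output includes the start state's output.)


Start: S0 (output Z)
  --0--> S2 (output X)
  --1--> S2 (output X)
  --0--> S1 (output X)
  --0--> S1 (output X)
  --0--> S1 (output X)
  --1--> S1 (output X)

"ZXXXXXX"


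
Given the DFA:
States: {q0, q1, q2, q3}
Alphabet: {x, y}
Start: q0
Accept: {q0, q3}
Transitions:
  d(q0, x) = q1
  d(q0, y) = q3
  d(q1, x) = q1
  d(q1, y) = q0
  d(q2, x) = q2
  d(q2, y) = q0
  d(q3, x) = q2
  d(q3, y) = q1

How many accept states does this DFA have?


Accept states listed: {q0, q3}
Counting: q0(1) q3(2)

2


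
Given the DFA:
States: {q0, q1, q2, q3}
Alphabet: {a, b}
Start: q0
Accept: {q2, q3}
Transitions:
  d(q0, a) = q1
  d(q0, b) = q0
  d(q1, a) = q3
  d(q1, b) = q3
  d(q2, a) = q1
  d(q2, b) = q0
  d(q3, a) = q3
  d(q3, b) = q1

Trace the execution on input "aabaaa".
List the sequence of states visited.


Input: aabaaa
d(q0, a) = q1
d(q1, a) = q3
d(q3, b) = q1
d(q1, a) = q3
d(q3, a) = q3
d(q3, a) = q3


q0 -> q1 -> q3 -> q1 -> q3 -> q3 -> q3


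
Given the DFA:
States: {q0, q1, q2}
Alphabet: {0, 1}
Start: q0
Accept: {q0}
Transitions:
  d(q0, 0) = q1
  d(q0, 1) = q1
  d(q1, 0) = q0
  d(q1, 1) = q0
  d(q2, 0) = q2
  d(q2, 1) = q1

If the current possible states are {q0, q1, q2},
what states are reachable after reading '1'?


Apply transition on '1' from each current state:
  d(q0, 1) = q1
  d(q1, 1) = q0
  d(q2, 1) = q1

{q0, q1}


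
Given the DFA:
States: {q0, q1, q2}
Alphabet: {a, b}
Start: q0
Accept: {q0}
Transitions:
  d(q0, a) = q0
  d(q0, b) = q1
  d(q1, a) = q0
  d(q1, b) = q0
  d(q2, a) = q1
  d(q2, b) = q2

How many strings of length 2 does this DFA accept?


Enumerating all length-2 strings:
  "aa" -> q0 [accept]
  "ab" -> q1 [reject]
  "ba" -> q0 [accept]
  "bb" -> q0 [accept]

3 out of 4


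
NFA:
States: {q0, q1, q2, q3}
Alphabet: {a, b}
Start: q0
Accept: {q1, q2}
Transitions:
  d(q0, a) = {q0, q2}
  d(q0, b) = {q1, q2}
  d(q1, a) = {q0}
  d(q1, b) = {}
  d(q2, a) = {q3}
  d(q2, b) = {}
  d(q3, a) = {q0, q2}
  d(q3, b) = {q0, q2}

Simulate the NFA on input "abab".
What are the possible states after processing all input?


Start: {q0}
  --a--> {q0, q2}
  --b--> {q1, q2}
  --a--> {q0, q3}
  --b--> {q0, q1, q2}

{q0, q1, q2}


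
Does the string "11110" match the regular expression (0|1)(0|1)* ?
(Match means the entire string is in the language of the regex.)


|string| = 5; first = '1'; last = '0'

Yes, "11110" matches (0|1)(0|1)*


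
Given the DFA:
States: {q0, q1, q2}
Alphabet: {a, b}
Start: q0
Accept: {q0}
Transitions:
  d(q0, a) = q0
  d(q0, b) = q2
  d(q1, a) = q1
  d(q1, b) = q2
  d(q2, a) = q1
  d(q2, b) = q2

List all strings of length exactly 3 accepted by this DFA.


All strings of length 3: 8 total
Accepted: 1

"aaa"


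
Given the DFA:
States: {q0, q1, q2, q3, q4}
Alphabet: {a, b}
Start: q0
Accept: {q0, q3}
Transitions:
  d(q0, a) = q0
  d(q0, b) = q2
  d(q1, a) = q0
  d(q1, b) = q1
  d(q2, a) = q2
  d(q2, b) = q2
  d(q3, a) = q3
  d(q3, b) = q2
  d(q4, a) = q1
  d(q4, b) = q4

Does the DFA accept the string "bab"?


Trace: q0 -> q2 -> q2 -> q2
Final state: q2
Accept states: {q0, q3}

No, rejected (final state q2 is not an accept state)


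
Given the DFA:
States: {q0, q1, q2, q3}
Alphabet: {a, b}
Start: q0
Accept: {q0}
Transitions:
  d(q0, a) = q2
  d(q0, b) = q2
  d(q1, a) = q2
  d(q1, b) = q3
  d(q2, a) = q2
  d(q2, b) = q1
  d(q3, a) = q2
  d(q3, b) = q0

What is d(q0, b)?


Looking up transition d(q0, b)

q2


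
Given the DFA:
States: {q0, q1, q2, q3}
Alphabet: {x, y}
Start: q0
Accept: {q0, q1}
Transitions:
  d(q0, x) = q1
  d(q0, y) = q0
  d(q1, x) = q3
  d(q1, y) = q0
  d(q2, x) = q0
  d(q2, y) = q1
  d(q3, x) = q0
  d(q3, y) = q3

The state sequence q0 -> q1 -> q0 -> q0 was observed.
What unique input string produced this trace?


Trace back each transition to find the symbol:
  q0 --[x]--> q1
  q1 --[y]--> q0
  q0 --[y]--> q0

"xyy"


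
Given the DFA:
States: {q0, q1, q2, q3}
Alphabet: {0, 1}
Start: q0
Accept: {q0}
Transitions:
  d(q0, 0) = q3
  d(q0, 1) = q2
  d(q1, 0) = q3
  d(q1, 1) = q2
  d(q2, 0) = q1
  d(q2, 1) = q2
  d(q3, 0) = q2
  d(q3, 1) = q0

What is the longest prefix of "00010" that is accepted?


Run the DFA, marking each prefix where the state is accepting:
  "" -> q0 [accept]
  "0" -> q3 [reject]
  "00" -> q2 [reject]
  "000" -> q1 [reject]
  "0001" -> q2 [reject]
  "00010" -> q1 [reject]

""


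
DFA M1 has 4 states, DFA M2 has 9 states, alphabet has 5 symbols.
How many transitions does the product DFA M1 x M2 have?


Product DFA has 4 * 9 = 36 states.
Each has 5 transitions: 36 * 5 = 180

180


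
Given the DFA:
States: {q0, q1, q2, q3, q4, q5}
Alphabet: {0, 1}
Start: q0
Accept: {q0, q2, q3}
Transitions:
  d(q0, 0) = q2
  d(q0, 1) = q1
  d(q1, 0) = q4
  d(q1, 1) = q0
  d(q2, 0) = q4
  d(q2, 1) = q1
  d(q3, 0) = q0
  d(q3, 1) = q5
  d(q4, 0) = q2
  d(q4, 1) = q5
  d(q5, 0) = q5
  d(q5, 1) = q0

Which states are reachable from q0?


BFS from q0:
  layer 0: {q0}
  layer 1: {q1, q2}
  layer 2: {q4}
  layer 3: {q5}

{q0, q1, q2, q4, q5}


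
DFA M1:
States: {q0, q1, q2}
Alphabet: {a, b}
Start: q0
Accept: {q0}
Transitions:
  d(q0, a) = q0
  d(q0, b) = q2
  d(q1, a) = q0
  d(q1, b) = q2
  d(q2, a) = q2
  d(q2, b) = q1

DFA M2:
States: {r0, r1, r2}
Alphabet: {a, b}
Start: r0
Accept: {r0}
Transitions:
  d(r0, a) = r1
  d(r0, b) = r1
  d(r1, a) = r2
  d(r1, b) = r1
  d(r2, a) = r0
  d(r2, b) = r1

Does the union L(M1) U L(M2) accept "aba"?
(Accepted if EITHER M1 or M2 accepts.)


M1: final=q2 accepted=False
M2: final=r2 accepted=False

No, union rejects (neither accepts)


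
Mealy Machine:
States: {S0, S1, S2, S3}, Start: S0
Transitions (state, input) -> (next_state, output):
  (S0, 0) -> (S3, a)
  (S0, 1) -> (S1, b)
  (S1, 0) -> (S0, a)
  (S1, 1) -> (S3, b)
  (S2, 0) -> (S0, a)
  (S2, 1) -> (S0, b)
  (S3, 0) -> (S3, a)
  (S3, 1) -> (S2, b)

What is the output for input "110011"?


Step-by-step:
  (S0, 1) -> (S1, b)
  (S1, 1) -> (S3, b)
  (S3, 0) -> (S3, a)
  (S3, 0) -> (S3, a)
  (S3, 1) -> (S2, b)
  (S2, 1) -> (S0, b)

"bbaabb"


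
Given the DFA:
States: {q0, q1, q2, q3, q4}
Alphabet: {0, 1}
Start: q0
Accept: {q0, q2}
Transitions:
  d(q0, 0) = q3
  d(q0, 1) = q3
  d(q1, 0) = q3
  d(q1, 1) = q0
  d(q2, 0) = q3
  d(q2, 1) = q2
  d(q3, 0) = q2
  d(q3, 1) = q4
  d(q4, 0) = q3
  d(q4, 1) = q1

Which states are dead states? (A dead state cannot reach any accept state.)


Forward reachability from each state:
  q0 -> reaches accept state q0 (live)
  q1 -> reaches accept state q0 (live)
  q2 -> reaches accept state q0 (live)
  q3 -> reaches accept state q0 (live)
  q4 -> reaches accept state q0 (live)

None (all states can reach an accept state)


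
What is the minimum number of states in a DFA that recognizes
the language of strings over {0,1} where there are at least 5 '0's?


States: count = 0, 1, ..., 4, and a final '>= 5' state.
Total: 5 + 1 = 6. Accept = '>= 5' state.

6


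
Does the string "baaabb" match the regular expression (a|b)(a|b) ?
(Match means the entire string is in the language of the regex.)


|string| = 6; first = 'b'; last = 'b'

No, "baaabb" does not match (a|b)(a|b)


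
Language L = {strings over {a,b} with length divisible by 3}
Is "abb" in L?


length = 3; 3 mod 3 = 0

Yes, "abb" is in L


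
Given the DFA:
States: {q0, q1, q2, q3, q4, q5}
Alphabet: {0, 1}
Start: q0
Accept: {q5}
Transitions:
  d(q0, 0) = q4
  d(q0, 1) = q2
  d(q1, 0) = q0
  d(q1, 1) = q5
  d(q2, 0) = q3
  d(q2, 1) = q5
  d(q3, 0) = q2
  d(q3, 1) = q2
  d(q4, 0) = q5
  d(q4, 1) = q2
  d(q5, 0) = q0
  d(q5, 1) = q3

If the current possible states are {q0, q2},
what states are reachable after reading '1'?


Apply transition on '1' from each current state:
  d(q0, 1) = q2
  d(q2, 1) = q5

{q2, q5}


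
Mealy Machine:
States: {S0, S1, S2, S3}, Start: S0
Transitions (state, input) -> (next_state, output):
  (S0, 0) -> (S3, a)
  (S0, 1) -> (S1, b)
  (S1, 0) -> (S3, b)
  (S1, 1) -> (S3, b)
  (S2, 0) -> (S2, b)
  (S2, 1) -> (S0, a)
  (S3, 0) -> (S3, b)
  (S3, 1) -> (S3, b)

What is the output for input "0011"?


Step-by-step:
  (S0, 0) -> (S3, a)
  (S3, 0) -> (S3, b)
  (S3, 1) -> (S3, b)
  (S3, 1) -> (S3, b)

"abbb"


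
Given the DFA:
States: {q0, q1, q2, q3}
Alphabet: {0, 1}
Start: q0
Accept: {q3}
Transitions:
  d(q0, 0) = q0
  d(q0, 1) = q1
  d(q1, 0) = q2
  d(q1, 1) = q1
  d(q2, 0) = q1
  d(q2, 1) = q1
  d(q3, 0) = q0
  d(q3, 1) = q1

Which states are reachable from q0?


BFS from q0:
  layer 0: {q0}
  layer 1: {q1}
  layer 2: {q2}

{q0, q1, q2}


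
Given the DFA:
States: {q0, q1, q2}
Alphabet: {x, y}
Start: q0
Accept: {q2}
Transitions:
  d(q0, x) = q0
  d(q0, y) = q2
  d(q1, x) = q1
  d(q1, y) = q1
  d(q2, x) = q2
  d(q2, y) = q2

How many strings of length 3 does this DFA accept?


Enumerating all length-3 strings:
  "xxx" -> q0 [reject]
  "xxy" -> q2 [accept]
  "xyx" -> q2 [accept]
  "xyy" -> q2 [accept]
  "yxx" -> q2 [accept]
  "yxy" -> q2 [accept]
  "yyx" -> q2 [accept]
  "yyy" -> q2 [accept]

7 out of 8


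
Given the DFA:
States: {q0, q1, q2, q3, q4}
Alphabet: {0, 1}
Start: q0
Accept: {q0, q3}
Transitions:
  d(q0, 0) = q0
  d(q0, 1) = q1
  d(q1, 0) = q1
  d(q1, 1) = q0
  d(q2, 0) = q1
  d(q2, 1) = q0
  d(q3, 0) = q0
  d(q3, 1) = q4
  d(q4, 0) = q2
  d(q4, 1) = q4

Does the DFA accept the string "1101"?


Trace: q0 -> q1 -> q0 -> q0 -> q1
Final state: q1
Accept states: {q0, q3}

No, rejected (final state q1 is not an accept state)


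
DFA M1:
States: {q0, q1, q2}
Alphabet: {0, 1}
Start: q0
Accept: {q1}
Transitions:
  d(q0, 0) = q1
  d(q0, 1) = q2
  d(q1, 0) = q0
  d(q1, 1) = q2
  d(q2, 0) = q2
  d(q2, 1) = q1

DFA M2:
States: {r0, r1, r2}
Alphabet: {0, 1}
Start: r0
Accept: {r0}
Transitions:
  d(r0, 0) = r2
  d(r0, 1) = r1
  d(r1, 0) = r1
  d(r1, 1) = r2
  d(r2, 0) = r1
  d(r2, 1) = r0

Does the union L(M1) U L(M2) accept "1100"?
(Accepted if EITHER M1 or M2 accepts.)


M1: final=q1 accepted=True
M2: final=r1 accepted=False

Yes, union accepts


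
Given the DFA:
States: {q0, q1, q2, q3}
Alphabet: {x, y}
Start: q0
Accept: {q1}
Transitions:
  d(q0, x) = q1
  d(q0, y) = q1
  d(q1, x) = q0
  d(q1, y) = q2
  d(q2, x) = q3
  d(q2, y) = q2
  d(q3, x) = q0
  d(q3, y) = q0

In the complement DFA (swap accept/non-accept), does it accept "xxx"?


Trace: q0 -> q1 -> q0 -> q1
Final: q1
Original accept: {q1}
Complement: q1 is in original accept

No, complement rejects (original accepts)


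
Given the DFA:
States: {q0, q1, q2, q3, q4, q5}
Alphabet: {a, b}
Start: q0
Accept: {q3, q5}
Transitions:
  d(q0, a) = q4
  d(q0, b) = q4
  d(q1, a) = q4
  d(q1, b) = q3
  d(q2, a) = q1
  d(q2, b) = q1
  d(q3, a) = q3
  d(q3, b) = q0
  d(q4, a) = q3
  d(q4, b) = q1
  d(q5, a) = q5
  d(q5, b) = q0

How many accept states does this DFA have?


Accept states listed: {q3, q5}
Counting: q3(1) q5(2)

2


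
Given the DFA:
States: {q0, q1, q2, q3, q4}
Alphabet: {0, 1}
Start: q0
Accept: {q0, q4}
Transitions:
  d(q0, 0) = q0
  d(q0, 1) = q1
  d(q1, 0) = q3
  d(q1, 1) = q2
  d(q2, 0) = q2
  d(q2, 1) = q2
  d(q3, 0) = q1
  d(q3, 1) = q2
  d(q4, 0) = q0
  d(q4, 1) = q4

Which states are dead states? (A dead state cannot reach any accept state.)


Forward reachability from each state:
  q0 -> reaches accept state q0 (live)
  q1 -> reaches {q1, q2, q3}, no accept state (dead)
  q2 -> reaches {q2}, no accept state (dead)
  q3 -> reaches {q1, q2, q3}, no accept state (dead)
  q4 -> reaches accept state q0 (live)

{q1, q2, q3}


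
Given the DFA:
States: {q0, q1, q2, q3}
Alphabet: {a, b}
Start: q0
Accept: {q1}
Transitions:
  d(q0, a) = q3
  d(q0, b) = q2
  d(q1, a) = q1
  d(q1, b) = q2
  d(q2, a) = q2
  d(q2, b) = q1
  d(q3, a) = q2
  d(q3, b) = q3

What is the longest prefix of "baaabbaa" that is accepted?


Run the DFA, marking each prefix where the state is accepting:
  "" -> q0 [reject]
  "b" -> q2 [reject]
  "ba" -> q2 [reject]
  "baa" -> q2 [reject]
  "baaa" -> q2 [reject]
  "baaab" -> q1 [accept]
  "baaabb" -> q2 [reject]
  "baaabba" -> q2 [reject]
  "baaabbaa" -> q2 [reject]

"baaab"


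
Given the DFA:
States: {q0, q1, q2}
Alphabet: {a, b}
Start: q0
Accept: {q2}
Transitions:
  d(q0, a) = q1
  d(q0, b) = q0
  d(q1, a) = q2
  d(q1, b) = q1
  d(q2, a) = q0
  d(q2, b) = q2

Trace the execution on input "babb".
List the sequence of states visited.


Input: babb
d(q0, b) = q0
d(q0, a) = q1
d(q1, b) = q1
d(q1, b) = q1


q0 -> q0 -> q1 -> q1 -> q1


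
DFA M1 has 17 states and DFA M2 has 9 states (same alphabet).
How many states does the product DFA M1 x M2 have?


Product construction pairs every M1 state with every M2 state.
17 * 9 = 153

153


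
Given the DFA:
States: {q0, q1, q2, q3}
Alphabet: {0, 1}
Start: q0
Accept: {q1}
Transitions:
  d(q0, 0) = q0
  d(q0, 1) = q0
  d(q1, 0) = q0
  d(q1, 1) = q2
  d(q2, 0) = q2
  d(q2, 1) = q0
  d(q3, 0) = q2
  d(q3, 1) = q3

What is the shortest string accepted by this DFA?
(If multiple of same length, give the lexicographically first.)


BFS by string length (lex-first path to each state shown):
  len 0: q0<-""
  len 1: q0<-"0"
  len 2: q0<-"00"
  len 3: q0<-"000"
  len 4: q0<-"0000"
  len 5: q0<-"00000"
  len 6: q0<-"000000"
  len 7: q0<-"0000000"
  len 8: q0<-"00000000"

No string accepted (empty language)


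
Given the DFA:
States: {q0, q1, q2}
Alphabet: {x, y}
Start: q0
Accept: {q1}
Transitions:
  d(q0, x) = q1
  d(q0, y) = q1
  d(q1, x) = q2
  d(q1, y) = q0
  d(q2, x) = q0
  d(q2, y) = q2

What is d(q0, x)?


Looking up transition d(q0, x)

q1


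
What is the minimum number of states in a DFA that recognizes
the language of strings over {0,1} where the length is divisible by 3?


States track (length) mod 3.
Need 3 states: one per remainder 0..2; accept = remainder 0.

3


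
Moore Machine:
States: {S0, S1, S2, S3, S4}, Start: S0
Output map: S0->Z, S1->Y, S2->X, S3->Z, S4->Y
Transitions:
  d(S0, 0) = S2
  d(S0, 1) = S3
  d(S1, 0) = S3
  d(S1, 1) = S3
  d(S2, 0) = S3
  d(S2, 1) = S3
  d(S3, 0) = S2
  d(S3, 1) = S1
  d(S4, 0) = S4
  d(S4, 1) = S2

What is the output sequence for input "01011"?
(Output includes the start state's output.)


Start: S0 (output Z)
  --0--> S2 (output X)
  --1--> S3 (output Z)
  --0--> S2 (output X)
  --1--> S3 (output Z)
  --1--> S1 (output Y)

"ZXZXZY"


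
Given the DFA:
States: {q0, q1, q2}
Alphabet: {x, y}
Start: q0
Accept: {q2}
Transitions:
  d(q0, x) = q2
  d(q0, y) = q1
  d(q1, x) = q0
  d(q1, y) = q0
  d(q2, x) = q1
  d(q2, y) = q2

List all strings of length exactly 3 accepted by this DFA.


All strings of length 3: 8 total
Accepted: 3

"xyy", "yxx", "yyx"


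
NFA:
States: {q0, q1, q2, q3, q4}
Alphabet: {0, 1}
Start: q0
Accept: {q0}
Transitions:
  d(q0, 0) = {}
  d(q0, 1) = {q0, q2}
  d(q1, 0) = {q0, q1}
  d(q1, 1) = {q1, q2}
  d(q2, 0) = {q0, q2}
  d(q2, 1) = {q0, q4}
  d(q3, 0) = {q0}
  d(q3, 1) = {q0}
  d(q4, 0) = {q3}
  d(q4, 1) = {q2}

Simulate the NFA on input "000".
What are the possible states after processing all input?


Start: {q0}
  --0--> {}
  --0--> {}
  --0--> {}

{} (empty set, no valid transitions)


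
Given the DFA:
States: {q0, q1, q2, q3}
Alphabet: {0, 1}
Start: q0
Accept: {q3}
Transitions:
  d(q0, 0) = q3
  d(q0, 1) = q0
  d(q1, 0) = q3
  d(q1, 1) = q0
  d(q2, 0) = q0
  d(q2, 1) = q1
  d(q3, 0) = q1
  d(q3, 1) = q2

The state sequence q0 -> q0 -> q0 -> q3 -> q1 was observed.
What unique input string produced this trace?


Trace back each transition to find the symbol:
  q0 --[1]--> q0
  q0 --[1]--> q0
  q0 --[0]--> q3
  q3 --[0]--> q1

"1100"


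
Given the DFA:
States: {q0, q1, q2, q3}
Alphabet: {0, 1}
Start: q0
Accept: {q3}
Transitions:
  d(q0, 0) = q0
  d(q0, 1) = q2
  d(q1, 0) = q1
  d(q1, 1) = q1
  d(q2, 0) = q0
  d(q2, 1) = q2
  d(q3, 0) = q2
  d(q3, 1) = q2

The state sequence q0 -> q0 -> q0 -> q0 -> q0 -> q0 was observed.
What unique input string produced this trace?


Trace back each transition to find the symbol:
  q0 --[0]--> q0
  q0 --[0]--> q0
  q0 --[0]--> q0
  q0 --[0]--> q0
  q0 --[0]--> q0

"00000"


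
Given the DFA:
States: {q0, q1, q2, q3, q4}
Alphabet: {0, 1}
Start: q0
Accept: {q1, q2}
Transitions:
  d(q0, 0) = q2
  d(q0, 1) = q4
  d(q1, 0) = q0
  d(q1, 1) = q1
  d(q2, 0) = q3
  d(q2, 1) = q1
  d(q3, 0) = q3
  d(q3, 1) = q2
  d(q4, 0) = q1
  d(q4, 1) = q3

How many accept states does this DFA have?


Accept states listed: {q1, q2}
Counting: q1(1) q2(2)

2


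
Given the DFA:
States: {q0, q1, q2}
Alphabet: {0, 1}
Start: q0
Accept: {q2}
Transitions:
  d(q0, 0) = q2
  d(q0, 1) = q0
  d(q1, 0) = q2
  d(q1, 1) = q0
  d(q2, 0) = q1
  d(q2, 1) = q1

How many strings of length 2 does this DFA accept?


Enumerating all length-2 strings:
  "00" -> q1 [reject]
  "01" -> q1 [reject]
  "10" -> q2 [accept]
  "11" -> q0 [reject]

1 out of 4


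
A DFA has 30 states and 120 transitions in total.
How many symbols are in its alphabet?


Each state has exactly one transition per symbol.
|alphabet| = transitions / states = 120 / 30 = 4

4


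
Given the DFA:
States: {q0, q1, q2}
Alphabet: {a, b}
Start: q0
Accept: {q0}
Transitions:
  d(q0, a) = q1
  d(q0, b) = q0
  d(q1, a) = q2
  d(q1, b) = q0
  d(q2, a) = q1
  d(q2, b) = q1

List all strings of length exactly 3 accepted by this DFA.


All strings of length 3: 8 total
Accepted: 3

"abb", "bab", "bbb"


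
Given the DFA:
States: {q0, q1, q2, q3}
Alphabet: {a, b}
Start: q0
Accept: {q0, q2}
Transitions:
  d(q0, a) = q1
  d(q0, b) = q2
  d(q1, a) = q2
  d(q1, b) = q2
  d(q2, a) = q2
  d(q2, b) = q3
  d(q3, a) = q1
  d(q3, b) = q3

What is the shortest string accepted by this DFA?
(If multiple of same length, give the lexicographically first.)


BFS by string length (lex-first path to each state shown):
  len 0: q0<-""
Found accept state at length 0.

"" (empty string)


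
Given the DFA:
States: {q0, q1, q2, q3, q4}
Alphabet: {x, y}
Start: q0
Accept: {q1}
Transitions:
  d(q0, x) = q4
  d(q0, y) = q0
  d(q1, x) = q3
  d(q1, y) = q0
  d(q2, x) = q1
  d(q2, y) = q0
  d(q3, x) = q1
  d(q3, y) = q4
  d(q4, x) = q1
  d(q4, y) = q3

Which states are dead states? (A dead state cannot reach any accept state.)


Forward reachability from each state:
  q0 -> reaches accept state q1 (live)
  q1 -> reaches accept state q1 (live)
  q2 -> reaches accept state q1 (live)
  q3 -> reaches accept state q1 (live)
  q4 -> reaches accept state q1 (live)

None (all states can reach an accept state)


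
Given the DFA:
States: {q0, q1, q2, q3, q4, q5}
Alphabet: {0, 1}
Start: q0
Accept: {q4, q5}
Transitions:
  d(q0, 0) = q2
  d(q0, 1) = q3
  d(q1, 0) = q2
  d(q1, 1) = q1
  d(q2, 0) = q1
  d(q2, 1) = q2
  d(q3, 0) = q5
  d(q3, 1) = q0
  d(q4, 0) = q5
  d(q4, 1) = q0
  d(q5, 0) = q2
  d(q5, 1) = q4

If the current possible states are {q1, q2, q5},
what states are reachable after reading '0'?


Apply transition on '0' from each current state:
  d(q1, 0) = q2
  d(q2, 0) = q1
  d(q5, 0) = q2

{q1, q2}


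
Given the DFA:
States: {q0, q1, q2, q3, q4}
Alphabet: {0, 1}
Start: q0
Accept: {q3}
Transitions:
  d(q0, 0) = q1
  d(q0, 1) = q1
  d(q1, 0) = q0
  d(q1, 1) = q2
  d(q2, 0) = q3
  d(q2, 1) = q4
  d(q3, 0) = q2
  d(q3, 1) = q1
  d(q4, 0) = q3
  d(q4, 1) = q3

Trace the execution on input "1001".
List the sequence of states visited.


Input: 1001
d(q0, 1) = q1
d(q1, 0) = q0
d(q0, 0) = q1
d(q1, 1) = q2


q0 -> q1 -> q0 -> q1 -> q2


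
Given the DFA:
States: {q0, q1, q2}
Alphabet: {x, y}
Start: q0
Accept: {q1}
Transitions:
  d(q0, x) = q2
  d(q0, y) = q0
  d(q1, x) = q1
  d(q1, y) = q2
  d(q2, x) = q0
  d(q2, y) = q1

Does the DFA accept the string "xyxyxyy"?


Trace: q0 -> q2 -> q1 -> q1 -> q2 -> q0 -> q0 -> q0
Final state: q0
Accept states: {q1}

No, rejected (final state q0 is not an accept state)


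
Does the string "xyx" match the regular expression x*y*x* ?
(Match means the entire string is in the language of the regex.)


|string| = 3; first = 'x'; last = 'x'

Yes, "xyx" matches x*y*x*


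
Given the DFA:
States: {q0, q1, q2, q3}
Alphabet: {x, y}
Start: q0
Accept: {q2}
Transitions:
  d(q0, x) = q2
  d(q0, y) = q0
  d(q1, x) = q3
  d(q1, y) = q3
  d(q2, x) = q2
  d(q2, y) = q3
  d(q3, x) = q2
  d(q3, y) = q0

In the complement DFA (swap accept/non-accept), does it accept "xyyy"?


Trace: q0 -> q2 -> q3 -> q0 -> q0
Final: q0
Original accept: {q2}
Complement: q0 is not in original accept

Yes, complement accepts (original rejects)


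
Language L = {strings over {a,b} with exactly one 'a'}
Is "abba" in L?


count('a') = 2

No, "abba" is not in L


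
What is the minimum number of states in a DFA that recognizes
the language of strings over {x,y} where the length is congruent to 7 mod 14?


States track (length) mod 14.
Need 14 states: one per remainder 0..13; accept = remainder 7.

14


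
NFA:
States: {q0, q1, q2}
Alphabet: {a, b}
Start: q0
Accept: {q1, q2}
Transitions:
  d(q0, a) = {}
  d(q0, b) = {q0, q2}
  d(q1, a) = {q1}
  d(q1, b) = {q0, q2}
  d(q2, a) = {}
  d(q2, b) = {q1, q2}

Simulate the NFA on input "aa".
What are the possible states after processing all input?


Start: {q0}
  --a--> {}
  --a--> {}

{} (empty set, no valid transitions)


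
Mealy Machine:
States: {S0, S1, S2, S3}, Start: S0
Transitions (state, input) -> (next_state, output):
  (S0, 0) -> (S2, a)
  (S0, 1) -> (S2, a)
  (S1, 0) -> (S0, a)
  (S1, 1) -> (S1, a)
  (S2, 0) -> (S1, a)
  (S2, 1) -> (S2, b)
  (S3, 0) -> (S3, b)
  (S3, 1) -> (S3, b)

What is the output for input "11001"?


Step-by-step:
  (S0, 1) -> (S2, a)
  (S2, 1) -> (S2, b)
  (S2, 0) -> (S1, a)
  (S1, 0) -> (S0, a)
  (S0, 1) -> (S2, a)

"abaaa"


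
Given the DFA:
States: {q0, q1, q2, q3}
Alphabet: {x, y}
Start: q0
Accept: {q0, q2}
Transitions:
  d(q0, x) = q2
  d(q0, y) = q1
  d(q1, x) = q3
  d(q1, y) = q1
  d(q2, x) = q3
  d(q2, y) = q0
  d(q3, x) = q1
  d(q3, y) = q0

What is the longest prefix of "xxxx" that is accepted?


Run the DFA, marking each prefix where the state is accepting:
  "" -> q0 [accept]
  "x" -> q2 [accept]
  "xx" -> q3 [reject]
  "xxx" -> q1 [reject]
  "xxxx" -> q3 [reject]

"x"


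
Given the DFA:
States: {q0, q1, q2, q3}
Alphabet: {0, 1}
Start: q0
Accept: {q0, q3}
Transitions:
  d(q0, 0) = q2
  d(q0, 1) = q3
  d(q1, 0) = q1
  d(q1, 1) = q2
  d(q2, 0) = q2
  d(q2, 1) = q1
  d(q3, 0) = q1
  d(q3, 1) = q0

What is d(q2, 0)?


Looking up transition d(q2, 0)

q2


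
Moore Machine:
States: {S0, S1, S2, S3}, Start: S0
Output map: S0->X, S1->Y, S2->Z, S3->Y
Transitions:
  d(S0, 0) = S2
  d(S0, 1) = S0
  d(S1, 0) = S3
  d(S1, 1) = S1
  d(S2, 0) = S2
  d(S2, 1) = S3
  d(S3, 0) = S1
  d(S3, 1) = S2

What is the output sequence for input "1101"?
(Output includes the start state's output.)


Start: S0 (output X)
  --1--> S0 (output X)
  --1--> S0 (output X)
  --0--> S2 (output Z)
  --1--> S3 (output Y)

"XXXZY"


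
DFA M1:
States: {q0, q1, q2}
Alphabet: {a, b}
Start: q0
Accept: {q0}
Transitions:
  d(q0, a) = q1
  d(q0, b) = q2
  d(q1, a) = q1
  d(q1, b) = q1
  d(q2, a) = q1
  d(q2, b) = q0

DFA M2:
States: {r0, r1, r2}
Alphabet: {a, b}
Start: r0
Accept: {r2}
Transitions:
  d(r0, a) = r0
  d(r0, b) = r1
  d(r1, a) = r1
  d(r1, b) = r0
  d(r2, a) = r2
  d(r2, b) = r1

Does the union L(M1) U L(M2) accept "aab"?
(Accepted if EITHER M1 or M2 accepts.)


M1: final=q1 accepted=False
M2: final=r1 accepted=False

No, union rejects (neither accepts)


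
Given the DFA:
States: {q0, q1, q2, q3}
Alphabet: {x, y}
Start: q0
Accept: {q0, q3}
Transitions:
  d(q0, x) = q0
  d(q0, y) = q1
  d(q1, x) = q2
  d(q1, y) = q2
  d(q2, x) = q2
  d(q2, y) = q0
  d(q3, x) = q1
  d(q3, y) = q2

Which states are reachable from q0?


BFS from q0:
  layer 0: {q0}
  layer 1: {q1}
  layer 2: {q2}

{q0, q1, q2}


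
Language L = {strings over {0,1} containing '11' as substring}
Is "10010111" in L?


'11' occurs at index 5

Yes, "10010111" is in L


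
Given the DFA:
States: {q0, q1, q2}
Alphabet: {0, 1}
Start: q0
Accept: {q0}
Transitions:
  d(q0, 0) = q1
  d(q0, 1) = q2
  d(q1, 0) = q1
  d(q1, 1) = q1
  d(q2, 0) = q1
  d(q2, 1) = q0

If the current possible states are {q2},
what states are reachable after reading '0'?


Apply transition on '0' from each current state:
  d(q2, 0) = q1

{q1}


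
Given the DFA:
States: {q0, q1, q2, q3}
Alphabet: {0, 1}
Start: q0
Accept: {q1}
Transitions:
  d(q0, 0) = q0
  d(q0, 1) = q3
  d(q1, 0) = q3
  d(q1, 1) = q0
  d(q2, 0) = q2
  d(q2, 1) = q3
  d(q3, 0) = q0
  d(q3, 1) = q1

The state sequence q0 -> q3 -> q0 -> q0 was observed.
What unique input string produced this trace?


Trace back each transition to find the symbol:
  q0 --[1]--> q3
  q3 --[0]--> q0
  q0 --[0]--> q0

"100"


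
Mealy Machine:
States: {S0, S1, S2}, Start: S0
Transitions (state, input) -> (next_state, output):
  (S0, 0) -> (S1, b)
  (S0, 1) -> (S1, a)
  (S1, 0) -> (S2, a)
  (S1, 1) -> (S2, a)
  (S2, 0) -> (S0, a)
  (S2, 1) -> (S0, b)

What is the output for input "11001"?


Step-by-step:
  (S0, 1) -> (S1, a)
  (S1, 1) -> (S2, a)
  (S2, 0) -> (S0, a)
  (S0, 0) -> (S1, b)
  (S1, 1) -> (S2, a)

"aaaba"


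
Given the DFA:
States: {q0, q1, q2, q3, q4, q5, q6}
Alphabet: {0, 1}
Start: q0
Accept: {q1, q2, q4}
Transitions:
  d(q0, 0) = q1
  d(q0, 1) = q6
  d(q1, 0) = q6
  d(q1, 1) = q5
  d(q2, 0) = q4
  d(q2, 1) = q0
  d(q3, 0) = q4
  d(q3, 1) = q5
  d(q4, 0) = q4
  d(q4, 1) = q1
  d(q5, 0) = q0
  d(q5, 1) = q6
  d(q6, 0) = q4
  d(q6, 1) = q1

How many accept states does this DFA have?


Accept states listed: {q1, q2, q4}
Counting: q1(1) q2(2) q4(3)

3


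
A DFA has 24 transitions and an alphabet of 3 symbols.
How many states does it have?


Each state has exactly one transition per symbol.
states = transitions / |alphabet| = 24 / 3 = 8

8


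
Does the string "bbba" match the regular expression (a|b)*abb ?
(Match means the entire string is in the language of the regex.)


|string| = 4; first = 'b'; last = 'a'

No, "bbba" does not match (a|b)*abb


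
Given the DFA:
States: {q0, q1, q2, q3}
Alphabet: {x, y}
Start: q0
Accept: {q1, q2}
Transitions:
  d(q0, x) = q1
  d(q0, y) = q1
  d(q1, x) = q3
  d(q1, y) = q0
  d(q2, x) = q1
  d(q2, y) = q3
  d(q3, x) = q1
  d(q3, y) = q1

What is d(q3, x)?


Looking up transition d(q3, x)

q1


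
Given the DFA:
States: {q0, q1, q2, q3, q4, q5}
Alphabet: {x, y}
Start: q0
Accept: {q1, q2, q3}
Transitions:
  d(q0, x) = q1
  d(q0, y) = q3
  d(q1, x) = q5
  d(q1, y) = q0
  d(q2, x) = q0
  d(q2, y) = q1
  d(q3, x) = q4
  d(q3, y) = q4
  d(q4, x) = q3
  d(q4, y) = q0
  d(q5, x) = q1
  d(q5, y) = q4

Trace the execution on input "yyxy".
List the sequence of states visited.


Input: yyxy
d(q0, y) = q3
d(q3, y) = q4
d(q4, x) = q3
d(q3, y) = q4


q0 -> q3 -> q4 -> q3 -> q4


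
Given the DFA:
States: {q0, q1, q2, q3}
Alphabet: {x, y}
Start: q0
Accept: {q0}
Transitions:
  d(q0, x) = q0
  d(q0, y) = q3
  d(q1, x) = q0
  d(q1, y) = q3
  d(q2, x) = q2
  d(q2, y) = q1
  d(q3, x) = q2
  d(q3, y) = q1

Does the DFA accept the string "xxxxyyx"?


Trace: q0 -> q0 -> q0 -> q0 -> q0 -> q3 -> q1 -> q0
Final state: q0
Accept states: {q0}

Yes, accepted (final state q0 is an accept state)
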